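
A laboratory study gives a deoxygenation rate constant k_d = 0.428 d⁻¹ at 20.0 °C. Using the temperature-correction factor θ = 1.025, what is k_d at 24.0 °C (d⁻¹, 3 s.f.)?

k_d ≈ 0.472 d⁻¹

k_d(T₂) = k_d(T₁) · θ^(T₂−T₁) = 0.428 × 1.025^(24.0−20.0)
= 0.428 × 1.025^4.00 = 0.428 × 1.104 = 0.4724 d⁻¹.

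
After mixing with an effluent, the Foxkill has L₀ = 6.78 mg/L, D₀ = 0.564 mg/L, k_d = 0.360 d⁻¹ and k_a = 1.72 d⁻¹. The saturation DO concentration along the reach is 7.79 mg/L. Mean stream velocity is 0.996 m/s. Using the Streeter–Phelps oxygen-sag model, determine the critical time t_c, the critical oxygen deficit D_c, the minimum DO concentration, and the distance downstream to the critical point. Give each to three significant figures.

t_c = [1/(k_a−k_d)] ln[(k_a/k_d)(1 − D₀(k_a−k_d)/(k_d L₀))]
= [1/(1.72−0.360)] ln[(1.72/0.360)(1 − 0.564×1.360/(0.360×6.78))]
= (1/1.360) ln[4.778 × 0.6857] = 0.7353 × ln(3.276) = 0.7353 × 1.187 = 0.8726 d.
L(t_c) = L₀ e^(−k_d t_c) = 6.78 × 0.7304 = 4.952 mg/L, and at the critical point k_a D_c = k_d L, so D_c = (0.360/1.72) × 4.952 = 1.037 mg/L.
Minimum DO = C_s − D_c = 7.79 − 1.037 = 6.753 mg/L.
x_c = v t_c = 0.996 m/s × 0.8726 d × 86400 s/d = 75090 m ≈ 75.1 km.

t_c ≈ 0.873 d; D_c ≈ 1.04 mg/L; min DO ≈ 6.75 mg/L; x_c ≈ 75.1 km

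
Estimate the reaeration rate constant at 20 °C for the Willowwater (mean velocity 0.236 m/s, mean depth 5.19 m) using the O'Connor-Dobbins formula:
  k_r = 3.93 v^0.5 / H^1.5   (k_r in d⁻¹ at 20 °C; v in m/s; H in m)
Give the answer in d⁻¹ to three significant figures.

k_r ≈ 0.161 d⁻¹

k_r = 3.93 × 0.236^0.5 / 5.19^1.5 = 3.93 × 0.4858 / 11.82 = 0.1615 d⁻¹.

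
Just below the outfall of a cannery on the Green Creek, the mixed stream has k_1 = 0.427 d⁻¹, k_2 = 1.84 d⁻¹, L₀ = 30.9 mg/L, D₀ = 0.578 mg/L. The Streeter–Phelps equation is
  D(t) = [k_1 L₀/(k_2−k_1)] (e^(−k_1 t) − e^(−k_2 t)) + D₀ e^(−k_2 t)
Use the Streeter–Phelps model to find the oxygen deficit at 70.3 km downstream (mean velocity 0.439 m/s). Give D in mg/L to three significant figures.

Travel time t = x/v = 70.3 km / (0.439 m/s) = 70300 m / 0.439 m/s = 160100 s = 1.853 d.
k_1 L₀/(k_2−k_1) = 0.427×30.9/(1.84−0.427) = 13.19/1.413 = 9.338 mg/L.
e^(−k_1 t) = e^(−0.427×1.853) = 0.4532; e^(−k_2 t) = e^(−1.84×1.853) = 0.03303.
D = 9.338 × (0.4532 − 0.03303) + 0.578 × 0.03303 = 3.923 + 0.01909 = 3.943 mg/L.

D ≈ 3.94 mg/L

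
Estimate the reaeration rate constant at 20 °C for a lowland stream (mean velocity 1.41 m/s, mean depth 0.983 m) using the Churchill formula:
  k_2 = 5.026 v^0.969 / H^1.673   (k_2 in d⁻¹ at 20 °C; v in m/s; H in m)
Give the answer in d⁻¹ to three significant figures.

k_2 = 5.026 × 1.41^0.969 / 0.983^1.673 = 5.026 × 1.395 / 0.9717 = 7.216 d⁻¹.

k_2 ≈ 7.22 d⁻¹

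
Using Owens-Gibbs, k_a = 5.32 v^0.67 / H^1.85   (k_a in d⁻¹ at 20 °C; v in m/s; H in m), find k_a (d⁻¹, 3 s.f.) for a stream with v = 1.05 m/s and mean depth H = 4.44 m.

k_a = 5.32 × 1.05^0.67 / 4.44^1.85 = 5.32 × 1.033 / 15.76 = 0.3487 d⁻¹.

k_a ≈ 0.349 d⁻¹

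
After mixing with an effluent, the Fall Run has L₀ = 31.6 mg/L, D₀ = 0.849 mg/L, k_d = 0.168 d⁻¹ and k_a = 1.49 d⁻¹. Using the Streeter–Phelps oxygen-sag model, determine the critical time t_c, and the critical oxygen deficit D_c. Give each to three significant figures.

t_c ≈ 1.47 d; D_c ≈ 2.78 mg/L

At the critical point dD/dt = 0, so k_d L₀ e^(−k_d t) = k_a D. Substituting D(t) from the Streeter–Phelps equation and solving for t gives
t_c = ln[(k_a/k_d)(1 − D₀(k_a−k_d)/(k_d L₀))] / (k_a−k_d).
Here k_a−k_d = 1.322 d⁻¹ and 1 − D₀(k_a−k_d)/(k_d L₀) = 1 − 0.849×1.322/(0.168×31.6) = 0.7886, so
t_c = ln(8.869 × 0.7886) / 1.322 = 1.945 / 1.322 = 1.471 d.
D_c = (k_d/k_a) L₀ e^(−k_d t_c) = (0.168/1.49) × 31.6 × e^(−0.168×1.471) = 0.1128 × 31.6 × 0.7810 = 2.783 mg/L.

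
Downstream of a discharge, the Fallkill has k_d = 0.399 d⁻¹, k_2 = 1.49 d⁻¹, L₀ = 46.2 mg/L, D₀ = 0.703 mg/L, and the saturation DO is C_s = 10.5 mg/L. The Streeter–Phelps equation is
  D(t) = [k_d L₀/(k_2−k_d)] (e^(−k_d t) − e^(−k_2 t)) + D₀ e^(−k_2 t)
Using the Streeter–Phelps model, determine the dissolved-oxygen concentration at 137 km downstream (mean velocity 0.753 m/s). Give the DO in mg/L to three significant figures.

Travel time t = x/v = 137 km / (0.753 m/s) = 137000 m / 0.753 m/s = 181900 s = 2.106 d.
k_d L₀/(k_2−k_d) = 0.399×46.2/(1.49−0.399) = 18.43/1.091 = 16.90 mg/L.
e^(−k_d t) = e^(−0.399×2.106) = 0.4316; e^(−k_2 t) = e^(−1.49×2.106) = 0.04339.
D = 16.90 × (0.4316 − 0.04339) + 0.703 × 0.04339 = 6.560 + 0.03050 = 6.590 mg/L.
DO = C_s − D = 10.5 − 6.590 = 3.910 mg/L.

DO ≈ 3.91 mg/L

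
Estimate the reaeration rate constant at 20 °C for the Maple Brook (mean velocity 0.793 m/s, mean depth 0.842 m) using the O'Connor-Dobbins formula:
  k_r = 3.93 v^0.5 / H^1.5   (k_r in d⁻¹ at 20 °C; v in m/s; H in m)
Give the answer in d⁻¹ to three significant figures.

k_r ≈ 4.53 d⁻¹

k_r = 3.93 × 0.793^0.5 / 0.842^1.5 = 3.93 × 0.8905 / 0.7726 = 4.530 d⁻¹.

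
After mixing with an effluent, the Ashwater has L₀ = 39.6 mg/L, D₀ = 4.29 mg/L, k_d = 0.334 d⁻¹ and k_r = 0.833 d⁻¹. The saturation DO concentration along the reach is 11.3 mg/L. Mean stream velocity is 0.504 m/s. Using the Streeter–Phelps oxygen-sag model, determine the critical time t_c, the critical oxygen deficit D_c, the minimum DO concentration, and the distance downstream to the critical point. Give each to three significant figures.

t_c = [1/(k_r−k_d)] ln[(k_r/k_d)(1 − D₀(k_r−k_d)/(k_d L₀))]
= [1/(0.833−0.334)] ln[(0.833/0.334)(1 − 4.29×0.4990/(0.334×39.6))]
= (1/0.4990) ln[2.494 × 0.8381] = 2.004 × ln(2.090) = 2.004 × 0.7373 = 1.478 d.
L(t_c) = L₀ e^(−k_d t_c) = 39.6 × 0.6105 = 24.17 mg/L, and at the critical point k_r D_c = k_d L, so D_c = (0.334/0.833) × 24.17 = 9.693 mg/L.
Minimum DO = C_s − D_c = 11.3 − 9.693 = 1.607 mg/L.
x_c = v t_c = 0.504 m/s × 1.478 d × 86400 s/d = 64340 m ≈ 64.3 km.

t_c ≈ 1.48 d; D_c ≈ 9.69 mg/L; min DO ≈ 1.61 mg/L; x_c ≈ 64.3 km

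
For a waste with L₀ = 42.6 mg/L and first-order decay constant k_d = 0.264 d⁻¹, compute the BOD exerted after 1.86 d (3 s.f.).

y_t = L₀(1 − e^(−k_d t)) = 42.6 × (1 − e^(−0.264×1.86))
= 42.6 × (1 − 0.6120) = 42.6 × 0.3880 = 16.53 mg/L.

y ≈ 16.5 mg/L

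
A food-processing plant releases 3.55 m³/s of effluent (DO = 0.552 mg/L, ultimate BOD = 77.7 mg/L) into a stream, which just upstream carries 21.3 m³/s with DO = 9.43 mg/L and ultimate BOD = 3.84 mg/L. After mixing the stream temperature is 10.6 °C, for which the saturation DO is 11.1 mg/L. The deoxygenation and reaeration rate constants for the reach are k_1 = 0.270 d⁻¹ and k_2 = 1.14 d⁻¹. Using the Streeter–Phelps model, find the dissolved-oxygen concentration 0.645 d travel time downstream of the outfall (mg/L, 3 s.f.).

DO ≈ 8.08 mg/L

Mixed DO = (21.3×9.43 + 3.55×0.552)/(21.3+3.55) = 202.8/24.85 = 8.162 mg/L.
Mixed L₀ = (21.3×3.84 + 3.55×77.7)/(24.85) = 357.6/24.85 = 14.39 mg/L.
Initial deficit D₀ = C_s − DO₀ = 11.1 − 8.162 = 2.938 mg/L.
D(0.645) = [0.270×14.39/(1.14−0.270)](e^(−0.270×0.645) − e^(−1.14×0.645)) + 2.938 e^(−1.14×0.645)
= 4.466 × (0.8402 − 0.4794) + 2.938 × 0.4794 = 3.020 mg/L.
DO = 11.1 − 3.020 = 8.080 mg/L.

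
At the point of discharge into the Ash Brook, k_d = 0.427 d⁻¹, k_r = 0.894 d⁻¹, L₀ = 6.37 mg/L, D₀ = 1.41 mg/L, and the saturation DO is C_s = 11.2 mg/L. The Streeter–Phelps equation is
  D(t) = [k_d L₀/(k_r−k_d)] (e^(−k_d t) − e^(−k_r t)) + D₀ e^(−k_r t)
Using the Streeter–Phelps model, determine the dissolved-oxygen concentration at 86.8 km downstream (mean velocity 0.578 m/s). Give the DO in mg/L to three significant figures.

Travel time t = x/v = 86.8 km / (0.578 m/s) = 86800 m / 0.578 m/s = 150200 s = 1.738 d.
k_d L₀/(k_r−k_d) = 0.427×6.37/(0.894−0.427) = 2.720/0.4670 = 5.824 mg/L.
e^(−k_d t) = e^(−0.427×1.738) = 0.4761; e^(−k_r t) = e^(−0.894×1.738) = 0.2114.
D = 5.824 × (0.4761 − 0.2114) + 1.41 × 0.2114 = 1.541 + 0.2981 = 1.840 mg/L.
DO = C_s − D = 11.2 − 1.840 = 9.360 mg/L.

DO ≈ 9.36 mg/L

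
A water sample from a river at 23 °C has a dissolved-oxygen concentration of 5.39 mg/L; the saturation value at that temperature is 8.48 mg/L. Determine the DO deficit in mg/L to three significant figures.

D ≈ 3.09 mg/L

D = C_s − C = 8.48 − 5.39 = 3.09 mg/L.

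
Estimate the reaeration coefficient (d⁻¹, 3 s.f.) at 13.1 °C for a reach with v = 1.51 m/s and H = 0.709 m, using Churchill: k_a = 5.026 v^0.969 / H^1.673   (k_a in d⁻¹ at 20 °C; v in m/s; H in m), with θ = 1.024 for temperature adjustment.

k_a(20) = 5.026 × 1.51^0.969 / 0.709^1.673 = 5.026 × 1.491 / 0.5625 = 13.32 d⁻¹.
k_a(13.1) = 13.32 × 1.024^(13.1−20) = 13.32 × 0.8490 = 11.31 d⁻¹.

k_a ≈ 11.3 d⁻¹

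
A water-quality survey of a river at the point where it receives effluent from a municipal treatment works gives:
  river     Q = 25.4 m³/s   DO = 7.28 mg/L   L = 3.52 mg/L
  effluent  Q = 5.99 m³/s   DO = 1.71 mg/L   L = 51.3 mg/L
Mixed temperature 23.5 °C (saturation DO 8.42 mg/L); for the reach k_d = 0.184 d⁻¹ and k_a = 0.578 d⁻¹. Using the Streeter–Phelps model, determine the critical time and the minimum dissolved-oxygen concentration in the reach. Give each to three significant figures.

t_c ≈ 1.72 d; minimum DO ≈ 5.49 mg/L

Mixed DO = (25.4×7.28 + 5.99×1.71)/(25.4+5.99) = 195.2/31.39 = 6.217 mg/L.
Mixed L₀ = (25.4×3.52 + 5.99×51.3)/(31.39) = 396.7/31.39 = 12.64 mg/L.
Initial deficit D₀ = C_s − DO₀ = 8.42 − 6.217 = 2.203 mg/L.
t_c = (1/0.3940) ln[(0.578/0.184)(1 − 2.203×0.3940/(0.184×12.64))] = 2.538 × ln(1.969) = 1.719 d.
D_c = (0.184/0.578) × 12.64 × e^(−0.184×1.719) = 0.3183 × 12.64 × 0.7288 = 2.932 mg/L.
Minimum DO = 8.42 − 2.932 = 5.488 mg/L.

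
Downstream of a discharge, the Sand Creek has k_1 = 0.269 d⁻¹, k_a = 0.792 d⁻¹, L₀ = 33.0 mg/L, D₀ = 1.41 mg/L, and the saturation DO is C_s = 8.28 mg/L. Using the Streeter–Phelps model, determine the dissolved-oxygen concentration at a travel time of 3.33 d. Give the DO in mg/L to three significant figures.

DO ≈ 2.46 mg/L

k_1 L₀/(k_a−k_1) = 0.269×33.0/(0.792−0.269) = 8.877/0.5230 = 16.97 mg/L.
e^(−k_1 t) = e^(−0.269×3.330) = 0.4083; e^(−k_a t) = e^(−0.792×3.330) = 0.07155.
D = 16.97 × (0.4083 − 0.07155) + 1.41 × 0.07155 = 5.716 + 0.1009 = 5.817 mg/L.
DO = C_s − D = 8.28 − 5.817 = 2.463 mg/L.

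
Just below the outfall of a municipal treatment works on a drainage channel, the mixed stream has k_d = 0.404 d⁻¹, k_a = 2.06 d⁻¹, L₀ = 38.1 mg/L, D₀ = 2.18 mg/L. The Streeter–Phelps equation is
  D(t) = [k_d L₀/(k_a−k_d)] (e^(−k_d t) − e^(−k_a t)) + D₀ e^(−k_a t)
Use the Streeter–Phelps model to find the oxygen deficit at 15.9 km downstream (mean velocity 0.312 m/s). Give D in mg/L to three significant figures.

D ≈ 5.21 mg/L

Travel time t = x/v = 15.9 km / (0.312 m/s) = 15900 m / 0.312 m/s = 50960 s = 0.5898 d.
k_d L₀/(k_a−k_d) = 0.404×38.1/(2.06−0.404) = 15.39/1.656 = 9.295 mg/L.
e^(−k_d t) = e^(−0.404×0.5898) = 0.7880; e^(−k_a t) = e^(−2.06×0.5898) = 0.2967.
D = 9.295 × (0.7880 − 0.2967) + 2.18 × 0.2967 = 4.566 + 0.6468 = 5.213 mg/L.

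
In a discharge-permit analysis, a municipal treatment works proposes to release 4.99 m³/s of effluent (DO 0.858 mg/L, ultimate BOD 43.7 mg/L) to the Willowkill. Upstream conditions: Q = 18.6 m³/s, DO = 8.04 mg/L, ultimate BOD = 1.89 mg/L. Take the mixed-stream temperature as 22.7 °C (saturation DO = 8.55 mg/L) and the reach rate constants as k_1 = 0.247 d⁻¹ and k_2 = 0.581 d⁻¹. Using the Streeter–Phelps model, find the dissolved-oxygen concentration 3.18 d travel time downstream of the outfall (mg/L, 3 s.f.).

Mixed DO = (18.6×8.04 + 4.99×0.858)/(18.6+4.99) = 153.8/23.59 = 6.521 mg/L.
Mixed L₀ = (18.6×1.89 + 4.99×43.7)/(23.59) = 253.2/23.59 = 10.73 mg/L.
Initial deficit D₀ = C_s − DO₀ = 8.55 − 6.521 = 2.029 mg/L.
D(3.18) = [0.247×10.73/(0.581−0.247)](e^(−0.247×3.18) − e^(−0.581×3.18)) + 2.029 e^(−0.581×3.18)
= 7.938 × (0.4559 − 0.1576) + 2.029 × 0.1576 = 2.688 mg/L.
DO = 8.55 − 2.688 = 5.862 mg/L.

DO ≈ 5.86 mg/L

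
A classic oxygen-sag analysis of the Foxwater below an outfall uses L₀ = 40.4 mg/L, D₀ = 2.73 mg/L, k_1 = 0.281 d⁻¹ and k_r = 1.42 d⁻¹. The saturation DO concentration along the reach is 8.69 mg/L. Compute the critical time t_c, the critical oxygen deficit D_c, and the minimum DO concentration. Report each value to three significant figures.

t_c ≈ 1.14 d; D_c ≈ 5.80 mg/L; min DO ≈ 2.89 mg/L

t_c = [1/(k_r−k_1)] ln[(k_r/k_1)(1 − D₀(k_r−k_1)/(k_1 L₀))]
= [1/(1.42−0.281)] ln[(1.42/0.281)(1 − 2.73×1.139/(0.281×40.4))]
= (1/1.139) ln[5.053 × 0.7261] = 0.8780 × ln(3.669) = 0.8780 × 1.300 = 1.141 d.
L(t_c) = L₀ e^(−k_1 t_c) = 40.4 × 0.7256 = 29.32 mg/L, and at the critical point k_r D_c = k_1 L, so D_c = (0.281/1.42) × 29.32 = 5.801 mg/L.
Minimum DO = C_s − D_c = 8.69 − 5.801 = 2.889 mg/L.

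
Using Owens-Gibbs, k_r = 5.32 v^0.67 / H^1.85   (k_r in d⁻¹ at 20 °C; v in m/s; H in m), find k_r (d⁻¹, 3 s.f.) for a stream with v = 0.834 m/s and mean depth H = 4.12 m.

k_r ≈ 0.343 d⁻¹

k_r = 5.32 × 0.834^0.67 / 4.12^1.85 = 5.32 × 0.8855 / 13.73 = 0.3432 d⁻¹.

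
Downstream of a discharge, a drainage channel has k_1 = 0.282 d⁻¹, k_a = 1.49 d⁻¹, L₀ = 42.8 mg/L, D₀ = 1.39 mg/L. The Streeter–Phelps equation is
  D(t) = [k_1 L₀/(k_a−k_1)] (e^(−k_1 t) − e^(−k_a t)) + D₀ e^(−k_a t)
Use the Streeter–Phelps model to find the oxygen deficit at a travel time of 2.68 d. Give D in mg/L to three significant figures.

k_1 L₀/(k_a−k_1) = 0.282×42.8/(1.49−0.282) = 12.07/1.208 = 9.991 mg/L.
e^(−k_1 t) = e^(−0.282×2.680) = 0.4697; e^(−k_a t) = e^(−1.49×2.680) = 0.01844.
D = 9.991 × (0.4697 − 0.01844) + 1.39 × 0.01844 = 4.508 + 0.02563 = 4.534 mg/L.

D ≈ 4.53 mg/L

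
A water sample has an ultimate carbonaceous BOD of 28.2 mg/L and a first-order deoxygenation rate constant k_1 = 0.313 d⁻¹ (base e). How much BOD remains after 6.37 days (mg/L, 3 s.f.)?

L ≈ 3.84 mg/L

L_t = L₀ e^(−k_1 t) = 28.2 × e^(−0.313×6.37) = 28.2 × 0.1362 = 3.840 mg/L.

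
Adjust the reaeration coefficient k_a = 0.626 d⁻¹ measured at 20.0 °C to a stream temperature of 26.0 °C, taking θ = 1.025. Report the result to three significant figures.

k_a ≈ 0.726 d⁻¹

k_a(T₂) = k_a(T₁) · θ^(T₂−T₁) = 0.626 × 1.025^(26.0−20.0)
= 0.626 × 1.025^6.00 = 0.626 × 1.160 = 0.7260 d⁻¹.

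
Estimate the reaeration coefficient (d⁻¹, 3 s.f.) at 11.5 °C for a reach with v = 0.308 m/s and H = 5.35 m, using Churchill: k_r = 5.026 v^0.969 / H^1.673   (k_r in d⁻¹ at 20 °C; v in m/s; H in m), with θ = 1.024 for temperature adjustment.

k_r(20) = 5.026 × 0.308^0.969 / 5.35^1.673 = 5.026 × 0.3195 / 16.54 = 0.09707 d⁻¹.
k_r(11.5) = 0.09707 × 1.024^(11.5−20) = 0.09707 × 0.8174 = 0.07935 d⁻¹.

k_r ≈ 0.0793 d⁻¹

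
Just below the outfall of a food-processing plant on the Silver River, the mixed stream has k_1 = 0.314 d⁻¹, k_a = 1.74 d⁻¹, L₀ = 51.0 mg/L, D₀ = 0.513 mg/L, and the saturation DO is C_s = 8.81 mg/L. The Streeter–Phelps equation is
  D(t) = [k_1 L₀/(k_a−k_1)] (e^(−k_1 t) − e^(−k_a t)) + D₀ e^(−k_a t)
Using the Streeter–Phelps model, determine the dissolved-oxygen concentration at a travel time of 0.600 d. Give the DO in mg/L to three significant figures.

DO ≈ 3.28 mg/L

k_1 L₀/(k_a−k_1) = 0.314×51.0/(1.74−0.314) = 16.01/1.426 = 11.23 mg/L.
e^(−k_1 t) = e^(−0.314×0.6000) = 0.8283; e^(−k_a t) = e^(−1.74×0.6000) = 0.3520.
D = 11.23 × (0.8283 − 0.3520) + 0.513 × 0.3520 = 5.348 + 0.1806 = 5.529 mg/L.
DO = C_s − D = 8.81 − 5.529 = 3.281 mg/L.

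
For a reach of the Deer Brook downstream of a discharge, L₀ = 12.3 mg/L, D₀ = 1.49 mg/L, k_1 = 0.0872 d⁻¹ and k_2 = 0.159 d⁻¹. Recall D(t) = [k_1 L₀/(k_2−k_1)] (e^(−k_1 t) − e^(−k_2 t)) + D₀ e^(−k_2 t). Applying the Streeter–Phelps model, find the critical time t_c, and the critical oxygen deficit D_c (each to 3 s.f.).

At the critical point dD/dt = 0, so k_1 L₀ e^(−k_1 t) = k_2 D. Substituting D(t) from the Streeter–Phelps equation and solving for t gives
t_c = ln[(k_2/k_1)(1 − D₀(k_2−k_1)/(k_1 L₀))] / (k_2−k_1).
Here k_2−k_1 = 0.07180 d⁻¹ and 1 − D₀(k_2−k_1)/(k_1 L₀) = 1 − 1.49×0.07180/(0.0872×12.3) = 0.9003, so
t_c = ln(1.823 × 0.9003) / 0.07180 = 0.4956 / 0.07180 = 6.903 d.
D_c = (k_1/k_2) L₀ e^(−k_1 t_c) = (0.0872/0.159) × 12.3 × e^(−0.0872×6.903) = 0.5484 × 12.3 × 0.5478 = 3.695 mg/L.

t_c ≈ 6.90 d; D_c ≈ 3.69 mg/L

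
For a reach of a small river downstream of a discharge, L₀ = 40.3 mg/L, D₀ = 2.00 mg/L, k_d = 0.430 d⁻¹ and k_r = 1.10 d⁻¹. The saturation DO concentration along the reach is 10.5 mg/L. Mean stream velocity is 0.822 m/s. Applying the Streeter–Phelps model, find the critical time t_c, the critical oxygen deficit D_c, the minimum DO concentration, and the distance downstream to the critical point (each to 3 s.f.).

At the critical point dD/dt = 0, so k_d L₀ e^(−k_d t) = k_r D. Substituting D(t) from the Streeter–Phelps equation and solving for t gives
t_c = ln[(k_r/k_d)(1 − D₀(k_r−k_d)/(k_d L₀))] / (k_r−k_d).
Here k_r−k_d = 0.6700 d⁻¹ and 1 − D₀(k_r−k_d)/(k_d L₀) = 1 − 2.00×0.6700/(0.430×40.3) = 0.9227, so
t_c = ln(2.558 × 0.9227) / 0.6700 = 0.8588 / 0.6700 = 1.282 d.
D_c = (k_d/k_r) L₀ e^(−k_d t_c) = (0.430/1.10) × 40.3 × e^(−0.430×1.282) = 0.3909 × 40.3 × 0.5763 = 9.078 mg/L.
Minimum DO = C_s − D_c = 10.5 − 9.078 = 1.422 mg/L.
x_c = v t_c = 0.822 m/s × 1.282 d × 86400 s/d = 91030 m ≈ 91.0 km.

t_c ≈ 1.28 d; D_c ≈ 9.08 mg/L; min DO ≈ 1.42 mg/L; x_c ≈ 91.0 km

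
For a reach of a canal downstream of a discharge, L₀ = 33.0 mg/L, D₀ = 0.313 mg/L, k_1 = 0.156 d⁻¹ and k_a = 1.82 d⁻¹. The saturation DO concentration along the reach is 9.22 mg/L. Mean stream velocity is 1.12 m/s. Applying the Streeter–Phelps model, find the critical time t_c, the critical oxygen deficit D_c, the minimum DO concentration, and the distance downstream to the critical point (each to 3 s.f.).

At the critical point dD/dt = 0, so k_1 L₀ e^(−k_1 t) = k_a D. Substituting D(t) from the Streeter–Phelps equation and solving for t gives
t_c = ln[(k_a/k_1)(1 − D₀(k_a−k_1)/(k_1 L₀))] / (k_a−k_1).
Here k_a−k_1 = 1.664 d⁻¹ and 1 − D₀(k_a−k_1)/(k_1 L₀) = 1 − 0.313×1.664/(0.156×33.0) = 0.8988, so
t_c = ln(11.67 × 0.8988) / 1.664 = 2.350 / 1.664 = 1.412 d.
L(t_c) = L₀ e^(−k_1 t_c) = 33.0 × 0.8023 = 26.47 mg/L, and at the critical point k_a D_c = k_1 L, so D_c = (0.156/1.82) × 26.47 = 2.269 mg/L.
Minimum DO = C_s − D_c = 9.22 − 2.269 = 6.951 mg/L.
x_c = v t_c = 1.12 m/s × 1.412 d × 86400 s/d = 136700 m ≈ 137 km.

t_c ≈ 1.41 d; D_c ≈ 2.27 mg/L; min DO ≈ 6.95 mg/L; x_c ≈ 137 km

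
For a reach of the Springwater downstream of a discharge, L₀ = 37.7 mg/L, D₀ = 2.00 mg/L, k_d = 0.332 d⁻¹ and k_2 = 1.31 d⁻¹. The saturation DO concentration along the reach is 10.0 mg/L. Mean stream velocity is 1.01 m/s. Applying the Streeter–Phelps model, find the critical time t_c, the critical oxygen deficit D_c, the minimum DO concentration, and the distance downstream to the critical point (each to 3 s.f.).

t_c ≈ 1.23 d; D_c ≈ 6.35 mg/L; min DO ≈ 3.65 mg/L; x_c ≈ 107 km

At the critical point dD/dt = 0, so k_d L₀ e^(−k_d t) = k_2 D. Substituting D(t) from the Streeter–Phelps equation and solving for t gives
t_c = ln[(k_2/k_d)(1 − D₀(k_2−k_d)/(k_d L₀))] / (k_2−k_d).
Here k_2−k_d = 0.9780 d⁻¹ and 1 − D₀(k_2−k_d)/(k_d L₀) = 1 − 2.00×0.9780/(0.332×37.7) = 0.8437, so
t_c = ln(3.946 × 0.8437) / 0.9780 = 1.203 / 0.9780 = 1.230 d.
L(t_c) = L₀ e^(−k_d t_c) = 37.7 × 0.6648 = 25.06 mg/L, and at the critical point k_2 D_c = k_d L, so D_c = (0.332/1.31) × 25.06 = 6.352 mg/L.
Minimum DO = C_s − D_c = 10.0 − 6.352 = 3.648 mg/L.
x_c = v t_c = 1.01 m/s × 1.230 d × 86400 s/d = 107300 m ≈ 107 km.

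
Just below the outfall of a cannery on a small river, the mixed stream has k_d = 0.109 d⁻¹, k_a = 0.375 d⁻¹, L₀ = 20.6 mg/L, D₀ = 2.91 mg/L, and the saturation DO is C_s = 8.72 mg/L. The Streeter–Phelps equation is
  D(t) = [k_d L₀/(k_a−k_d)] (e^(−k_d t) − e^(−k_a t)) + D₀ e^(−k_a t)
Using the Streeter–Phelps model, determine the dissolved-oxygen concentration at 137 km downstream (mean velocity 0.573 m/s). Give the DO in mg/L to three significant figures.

Travel time t = x/v = 137 km / (0.573 m/s) = 137000 m / 0.573 m/s = 239100 s = 2.767 d.
k_d L₀/(k_a−k_d) = 0.109×20.6/(0.375−0.109) = 2.245/0.2660 = 8.441 mg/L.
e^(−k_d t) = e^(−0.109×2.767) = 0.7396; e^(−k_a t) = e^(−0.375×2.767) = 0.3543.
D = 8.441 × (0.7396 − 0.3543) + 2.91 × 0.3543 = 3.253 + 1.031 = 4.284 mg/L.
DO = C_s − D = 8.72 − 4.284 = 4.436 mg/L.

DO ≈ 4.44 mg/L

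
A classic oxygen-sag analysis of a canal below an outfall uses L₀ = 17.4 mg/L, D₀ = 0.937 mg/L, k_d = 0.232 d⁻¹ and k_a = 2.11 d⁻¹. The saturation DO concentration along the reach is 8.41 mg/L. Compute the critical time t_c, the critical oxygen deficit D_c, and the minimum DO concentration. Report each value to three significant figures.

t_c ≈ 0.871 d; D_c ≈ 1.56 mg/L; min DO ≈ 6.85 mg/L

With k_a/k_d = 9.095 and 1 − D₀(k_a−k_d)/(k_d L₀) = 0.5641,
t_c = ln(9.095 × 0.5641) / (2.11 − 0.232) = ln(5.130) / 1.878 = 1.635/1.878 = 0.8707 d.
L(t_c) = L₀ e^(−k_d t_c) = 17.4 × 0.8171 = 14.22 mg/L, and at the critical point k_a D_c = k_d L, so D_c = (0.232/2.11) × 14.22 = 1.563 mg/L.
Minimum DO = C_s − D_c = 8.41 − 1.563 = 6.847 mg/L.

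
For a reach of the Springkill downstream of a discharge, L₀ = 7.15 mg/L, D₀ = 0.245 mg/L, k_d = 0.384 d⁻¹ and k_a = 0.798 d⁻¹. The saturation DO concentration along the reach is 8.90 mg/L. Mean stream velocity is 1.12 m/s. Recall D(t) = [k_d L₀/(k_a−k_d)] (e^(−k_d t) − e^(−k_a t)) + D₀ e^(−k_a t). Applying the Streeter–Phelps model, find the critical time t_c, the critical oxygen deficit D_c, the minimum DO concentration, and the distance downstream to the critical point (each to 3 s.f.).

t_c = [1/(k_a−k_d)] ln[(k_a/k_d)(1 − D₀(k_a−k_d)/(k_d L₀))]
= [1/(0.798−0.384)] ln[(0.798/0.384)(1 − 0.245×0.4140/(0.384×7.15))]
= (1/0.4140) ln[2.078 × 0.9631] = 2.415 × ln(2.001) = 2.415 × 0.6938 = 1.676 d.
D_c = (k_d/k_a) L₀ e^(−k_d t_c) = (0.384/0.798) × 7.15 × e^(−0.384×1.676) = 0.4812 × 7.15 × 0.5254 = 1.808 mg/L.
Minimum DO = C_s − D_c = 8.90 − 1.808 = 7.092 mg/L.
x_c = v t_c = 1.12 m/s × 1.676 d × 86400 s/d = 162200 m ≈ 162 km.

t_c ≈ 1.68 d; D_c ≈ 1.81 mg/L; min DO ≈ 7.09 mg/L; x_c ≈ 162 km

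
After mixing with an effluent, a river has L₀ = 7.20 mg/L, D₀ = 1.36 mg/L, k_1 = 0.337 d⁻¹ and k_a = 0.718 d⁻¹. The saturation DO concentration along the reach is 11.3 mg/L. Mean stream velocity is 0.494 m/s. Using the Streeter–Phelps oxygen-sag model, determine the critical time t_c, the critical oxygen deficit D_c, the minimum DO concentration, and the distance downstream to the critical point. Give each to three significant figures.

With k_a/k_1 = 2.131 and 1 − D₀(k_a−k_1)/(k_1 L₀) = 0.7864,
t_c = ln(2.131 × 0.7864) / (0.718 − 0.337) = ln(1.676) / 0.3810 = 0.5162/0.3810 = 1.355 d.
D_c = (k_1/k_a) L₀ e^(−k_1 t_c) = (0.337/0.718) × 7.20 × e^(−0.337×1.355) = 0.4694 × 7.20 × 0.6335 = 2.141 mg/L.
Minimum DO = C_s − D_c = 11.3 − 2.141 = 9.159 mg/L.
x_c = v t_c = 0.494 m/s × 1.355 d × 86400 s/d = 57820 m ≈ 57.8 km.

t_c ≈ 1.35 d; D_c ≈ 2.14 mg/L; min DO ≈ 9.16 mg/L; x_c ≈ 57.8 km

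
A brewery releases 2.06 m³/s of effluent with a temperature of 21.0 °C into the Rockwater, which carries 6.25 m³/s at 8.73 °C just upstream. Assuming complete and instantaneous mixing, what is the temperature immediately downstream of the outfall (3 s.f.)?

11.8 °C

Flow-weighted mixing: C = (Q_r C_r + Q_w C_w)/(Q_r + Q_w)
= (6.25×8.73 + 2.06×21.0)/(6.25 + 2.06) = 97.82/8.310 = 11.77 °C.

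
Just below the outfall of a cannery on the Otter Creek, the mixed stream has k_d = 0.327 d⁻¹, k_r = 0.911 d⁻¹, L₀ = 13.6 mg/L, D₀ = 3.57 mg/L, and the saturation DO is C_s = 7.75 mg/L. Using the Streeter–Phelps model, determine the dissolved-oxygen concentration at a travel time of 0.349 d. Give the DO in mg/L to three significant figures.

DO ≈ 3.90 mg/L

k_d L₀/(k_r−k_d) = 0.327×13.6/(0.911−0.327) = 4.447/0.5840 = 7.615 mg/L.
e^(−k_d t) = e^(−0.327×0.3490) = 0.8921; e^(−k_r t) = e^(−0.911×0.3490) = 0.7276.
D = 7.615 × (0.8921 − 0.7276) + 3.57 × 0.7276 = 1.253 + 2.598 = 3.850 mg/L.
DO = C_s − D = 7.75 − 3.850 = 3.900 mg/L.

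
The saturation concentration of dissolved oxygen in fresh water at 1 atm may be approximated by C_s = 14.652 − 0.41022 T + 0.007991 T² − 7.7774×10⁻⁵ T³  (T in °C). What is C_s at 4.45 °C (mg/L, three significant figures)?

C_s = 14.652 − 0.41022×4.45 + 0.007991×4.45² − 7.7774×10⁻⁵×4.45³ = 12.98 mg/L.

C_s ≈ 13.0 mg/L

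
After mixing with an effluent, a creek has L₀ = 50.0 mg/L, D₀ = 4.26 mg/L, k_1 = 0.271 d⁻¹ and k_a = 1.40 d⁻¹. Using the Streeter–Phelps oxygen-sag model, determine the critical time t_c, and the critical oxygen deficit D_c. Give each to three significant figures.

At the critical point dD/dt = 0, so k_1 L₀ e^(−k_1 t) = k_a D. Substituting D(t) from the Streeter–Phelps equation and solving for t gives
t_c = ln[(k_a/k_1)(1 − D₀(k_a−k_1)/(k_1 L₀))] / (k_a−k_1).
Here k_a−k_1 = 1.129 d⁻¹ and 1 − D₀(k_a−k_1)/(k_1 L₀) = 1 − 4.26×1.129/(0.271×50.0) = 0.6451, so
t_c = ln(5.166 × 0.6451) / 1.129 = 1.204 / 1.129 = 1.066 d.
D_c = (k_1/k_a) L₀ e^(−k_1 t_c) = (0.271/1.40) × 50.0 × e^(−0.271×1.066) = 0.1936 × 50.0 × 0.7491 = 7.250 mg/L.

t_c ≈ 1.07 d; D_c ≈ 7.25 mg/L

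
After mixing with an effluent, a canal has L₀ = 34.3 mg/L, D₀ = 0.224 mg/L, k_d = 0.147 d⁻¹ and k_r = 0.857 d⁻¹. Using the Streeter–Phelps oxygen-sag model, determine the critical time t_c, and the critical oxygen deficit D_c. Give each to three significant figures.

t_c ≈ 2.44 d; D_c ≈ 4.11 mg/L

At the critical point dD/dt = 0, so k_d L₀ e^(−k_d t) = k_r D. Substituting D(t) from the Streeter–Phelps equation and solving for t gives
t_c = ln[(k_r/k_d)(1 − D₀(k_r−k_d)/(k_d L₀))] / (k_r−k_d).
Here k_r−k_d = 0.7100 d⁻¹ and 1 − D₀(k_r−k_d)/(k_d L₀) = 1 − 0.224×0.7100/(0.147×34.3) = 0.9685, so
t_c = ln(5.830 × 0.9685) / 0.7100 = 1.731 / 0.7100 = 2.438 d.
D_c = (k_d/k_r) L₀ e^(−k_d t_c) = (0.147/0.857) × 34.3 × e^(−0.147×2.438) = 0.1715 × 34.3 × 0.6988 = 4.111 mg/L.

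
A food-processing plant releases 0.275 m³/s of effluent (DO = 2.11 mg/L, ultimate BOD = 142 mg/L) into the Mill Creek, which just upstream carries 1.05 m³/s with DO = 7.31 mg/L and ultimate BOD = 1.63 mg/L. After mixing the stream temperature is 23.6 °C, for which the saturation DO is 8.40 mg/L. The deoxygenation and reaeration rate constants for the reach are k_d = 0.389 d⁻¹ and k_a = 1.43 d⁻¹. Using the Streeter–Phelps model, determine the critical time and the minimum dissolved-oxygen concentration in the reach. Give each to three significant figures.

t_c ≈ 1.05 d; minimum DO ≈ 2.84 mg/L

Mixed DO = (1.05×7.31 + 0.275×2.11)/(1.05+0.275) = 8.256/1.325 = 6.231 mg/L.
Mixed L₀ = (1.05×1.63 + 0.275×142)/(1.325) = 40.76/1.325 = 30.76 mg/L.
Initial deficit D₀ = C_s − DO₀ = 8.40 − 6.231 = 2.169 mg/L.
t_c = (1/1.041) ln[(1.43/0.389)(1 − 2.169×1.041/(0.389×30.76))] = 0.9606 × ln(2.982) = 1.050 d.
D_c = (0.389/1.43) × 30.76 × e^(−0.389×1.050) = 0.2720 × 30.76 × 0.6648 = 5.563 mg/L.
Minimum DO = 8.40 − 5.563 = 2.837 mg/L.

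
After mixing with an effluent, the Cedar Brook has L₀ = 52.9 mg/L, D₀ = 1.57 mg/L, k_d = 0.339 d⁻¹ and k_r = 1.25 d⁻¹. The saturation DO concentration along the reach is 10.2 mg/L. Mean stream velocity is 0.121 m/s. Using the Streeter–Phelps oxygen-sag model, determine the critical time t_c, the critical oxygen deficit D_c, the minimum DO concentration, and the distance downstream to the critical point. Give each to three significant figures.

At the critical point dD/dt = 0, so k_d L₀ e^(−k_d t) = k_r D. Substituting D(t) from the Streeter–Phelps equation and solving for t gives
t_c = ln[(k_r/k_d)(1 − D₀(k_r−k_d)/(k_d L₀))] / (k_r−k_d).
Here k_r−k_d = 0.9110 d⁻¹ and 1 − D₀(k_r−k_d)/(k_d L₀) = 1 − 1.57×0.9110/(0.339×52.9) = 0.9202, so
t_c = ln(3.687 × 0.9202) / 0.9110 = 1.222 / 0.9110 = 1.341 d.
L(t_c) = L₀ e^(−k_d t_c) = 52.9 × 0.6347 = 33.57 mg/L, and at the critical point k_r D_c = k_d L, so D_c = (0.339/1.25) × 33.57 = 9.105 mg/L.
Minimum DO = C_s − D_c = 10.2 − 9.105 = 1.095 mg/L.
x_c = v t_c = 0.121 m/s × 1.341 d × 86400 s/d = 14020 m ≈ 14.0 km.

t_c ≈ 1.34 d; D_c ≈ 9.11 mg/L; min DO ≈ 1.09 mg/L; x_c ≈ 14.0 km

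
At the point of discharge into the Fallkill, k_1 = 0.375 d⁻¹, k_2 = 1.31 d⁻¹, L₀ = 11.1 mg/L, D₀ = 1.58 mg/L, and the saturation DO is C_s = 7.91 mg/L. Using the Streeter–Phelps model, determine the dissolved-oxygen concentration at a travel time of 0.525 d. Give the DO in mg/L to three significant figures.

k_1 L₀/(k_2−k_1) = 0.375×11.1/(1.31−0.375) = 4.162/0.9350 = 4.452 mg/L.
e^(−k_1 t) = e^(−0.375×0.5250) = 0.8213; e^(−k_2 t) = e^(−1.31×0.5250) = 0.5027.
D = 4.452 × (0.8213 − 0.5027) + 1.58 × 0.5027 = 1.418 + 0.7943 = 2.213 mg/L.
DO = C_s − D = 7.91 − 2.213 = 5.697 mg/L.

DO ≈ 5.70 mg/L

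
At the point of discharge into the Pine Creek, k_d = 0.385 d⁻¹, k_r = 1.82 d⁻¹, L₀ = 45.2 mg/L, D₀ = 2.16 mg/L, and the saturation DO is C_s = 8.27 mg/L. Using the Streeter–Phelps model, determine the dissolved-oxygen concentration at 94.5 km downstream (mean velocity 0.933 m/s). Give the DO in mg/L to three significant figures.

Travel time t = x/v = 94.5 km / (0.933 m/s) = 94500 m / 0.933 m/s = 101300 s = 1.172 d.
k_d L₀/(k_r−k_d) = 0.385×45.2/(1.82−0.385) = 17.40/1.435 = 12.13 mg/L.
e^(−k_d t) = e^(−0.385×1.172) = 0.6368; e^(−k_r t) = e^(−1.82×1.172) = 0.1184.
D = 12.13 × (0.6368 − 0.1184) + 2.16 × 0.1184 = 6.286 + 0.2558 = 6.542 mg/L.
DO = C_s − D = 8.27 − 6.542 = 1.728 mg/L.

DO ≈ 1.73 mg/L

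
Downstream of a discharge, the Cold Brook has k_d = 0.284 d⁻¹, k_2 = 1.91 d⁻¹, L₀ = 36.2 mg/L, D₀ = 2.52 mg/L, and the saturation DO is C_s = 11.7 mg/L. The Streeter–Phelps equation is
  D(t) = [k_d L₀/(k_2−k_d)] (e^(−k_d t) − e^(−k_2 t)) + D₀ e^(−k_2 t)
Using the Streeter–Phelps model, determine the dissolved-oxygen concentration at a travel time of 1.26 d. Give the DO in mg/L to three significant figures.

k_d L₀/(k_2−k_d) = 0.284×36.2/(1.91−0.284) = 10.28/1.626 = 6.323 mg/L.
e^(−k_d t) = e^(−0.284×1.260) = 0.6992; e^(−k_2 t) = e^(−1.91×1.260) = 0.09012.
D = 6.323 × (0.6992 − 0.09012) + 2.52 × 0.09012 = 3.851 + 0.2271 = 4.078 mg/L.
DO = C_s − D = 11.7 − 4.078 = 7.622 mg/L.

DO ≈ 7.62 mg/L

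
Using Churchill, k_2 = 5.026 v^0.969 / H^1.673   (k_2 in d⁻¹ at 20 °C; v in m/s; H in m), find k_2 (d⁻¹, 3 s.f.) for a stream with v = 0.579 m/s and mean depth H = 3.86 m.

k_2 = 5.026 × 0.579^0.969 / 3.86^1.673 = 5.026 × 0.5889 / 9.580 = 0.3090 d⁻¹.

k_2 ≈ 0.309 d⁻¹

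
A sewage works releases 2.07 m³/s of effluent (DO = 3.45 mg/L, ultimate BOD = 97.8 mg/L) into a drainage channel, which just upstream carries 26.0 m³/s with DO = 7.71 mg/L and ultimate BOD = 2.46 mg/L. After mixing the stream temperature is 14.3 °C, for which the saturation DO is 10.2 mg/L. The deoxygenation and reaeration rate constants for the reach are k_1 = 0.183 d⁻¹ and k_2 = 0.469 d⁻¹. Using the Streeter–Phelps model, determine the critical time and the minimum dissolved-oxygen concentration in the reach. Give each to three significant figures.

Mixed DO = (26.0×7.71 + 2.07×3.45)/(26.0+2.07) = 207.6/28.07 = 7.396 mg/L.
Mixed L₀ = (26.0×2.46 + 2.07×97.8)/(28.07) = 266.4/28.07 = 9.491 mg/L.
Initial deficit D₀ = C_s − DO₀ = 10.2 − 7.396 = 2.804 mg/L.
t_c = (1/0.2860) ln[(0.469/0.183)(1 − 2.804×0.2860/(0.183×9.491))] = 3.497 × ln(1.379) = 1.125 d.
D_c = (0.183/0.469) × 9.491 × e^(−0.183×1.125) = 0.3902 × 9.491 × 0.8140 = 3.014 mg/L.
Minimum DO = 10.2 − 3.014 = 7.186 mg/L.

t_c ≈ 1.12 d; minimum DO ≈ 7.19 mg/L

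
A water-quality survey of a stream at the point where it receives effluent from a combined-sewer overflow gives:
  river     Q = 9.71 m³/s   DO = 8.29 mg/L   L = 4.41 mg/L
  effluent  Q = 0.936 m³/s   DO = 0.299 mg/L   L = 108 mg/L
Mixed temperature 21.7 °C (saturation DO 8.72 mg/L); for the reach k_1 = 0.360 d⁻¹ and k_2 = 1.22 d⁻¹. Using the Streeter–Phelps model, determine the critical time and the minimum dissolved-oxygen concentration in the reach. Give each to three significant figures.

Mixed DO = (9.71×8.29 + 0.936×0.299)/(9.71+0.936) = 80.78/10.65 = 7.587 mg/L.
Mixed L₀ = (9.71×4.41 + 0.936×108)/(10.65) = 143.9/10.65 = 13.52 mg/L.
Initial deficit D₀ = C_s − DO₀ = 8.72 − 7.587 = 1.133 mg/L.
t_c = (1/0.8600) ln[(1.22/0.360)(1 − 1.133×0.8600/(0.360×13.52))] = 1.163 × ln(2.711) = 1.159 d.
D_c = (0.360/1.22) × 13.52 × e^(−0.360×1.159) = 0.2951 × 13.52 × 0.6587 = 2.628 mg/L.
Minimum DO = 8.72 − 2.628 = 6.092 mg/L.

t_c ≈ 1.16 d; minimum DO ≈ 6.09 mg/L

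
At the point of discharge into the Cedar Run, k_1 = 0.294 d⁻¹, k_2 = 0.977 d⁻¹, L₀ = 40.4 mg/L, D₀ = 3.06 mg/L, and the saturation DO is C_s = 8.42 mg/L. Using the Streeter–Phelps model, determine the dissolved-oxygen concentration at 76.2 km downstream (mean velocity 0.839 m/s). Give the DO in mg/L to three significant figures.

Travel time t = x/v = 76.2 km / (0.839 m/s) = 76200 m / 0.839 m/s = 90820 s = 1.051 d.
k_1 L₀/(k_2−k_1) = 0.294×40.4/(0.977−0.294) = 11.88/0.6830 = 17.39 mg/L.
e^(−k_1 t) = e^(−0.294×1.051) = 0.7341; e^(−k_2 t) = e^(−0.977×1.051) = 0.3581.
D = 17.39 × (0.7341 − 0.3581) + 3.06 × 0.3581 = 6.540 + 1.096 = 7.636 mg/L.
DO = C_s − D = 8.42 − 7.636 = 0.7843 mg/L.

DO ≈ 0.784 mg/L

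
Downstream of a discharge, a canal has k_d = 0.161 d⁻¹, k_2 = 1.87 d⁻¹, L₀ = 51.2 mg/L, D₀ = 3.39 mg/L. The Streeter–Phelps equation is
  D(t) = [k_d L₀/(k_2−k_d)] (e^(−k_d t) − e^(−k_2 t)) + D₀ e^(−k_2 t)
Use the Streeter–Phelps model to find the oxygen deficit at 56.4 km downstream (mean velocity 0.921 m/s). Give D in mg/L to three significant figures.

Travel time t = x/v = 56.4 km / (0.921 m/s) = 56400 m / 0.921 m/s = 61240 s = 0.7088 d.
k_d L₀/(k_2−k_d) = 0.161×51.2/(1.87−0.161) = 8.243/1.709 = 4.823 mg/L.
e^(−k_d t) = e^(−0.161×0.7088) = 0.8922; e^(−k_2 t) = e^(−1.87×0.7088) = 0.2657.
D = 4.823 × (0.8922 − 0.2657) + 3.39 × 0.2657 = 3.022 + 0.9007 = 3.922 mg/L.

D ≈ 3.92 mg/L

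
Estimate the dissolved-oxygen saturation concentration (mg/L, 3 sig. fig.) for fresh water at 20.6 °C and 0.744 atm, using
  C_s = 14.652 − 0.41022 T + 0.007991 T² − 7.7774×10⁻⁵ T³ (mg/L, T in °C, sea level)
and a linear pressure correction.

At sea level: C_s = 14.652 − 0.41022×20.6 + 0.007991×20.6² − 7.7774×10⁻⁵×20.6³ = 8.913 mg/L.
Pressure correction: C_s' = 8.913 × 0.744 = 6.631 mg/L.

C_s ≈ 6.63 mg/L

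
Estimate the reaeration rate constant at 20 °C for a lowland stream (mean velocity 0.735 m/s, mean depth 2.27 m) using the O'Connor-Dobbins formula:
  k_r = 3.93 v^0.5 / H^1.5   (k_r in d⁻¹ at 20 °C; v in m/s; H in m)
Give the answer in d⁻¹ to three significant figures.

k_r = 3.93 × 0.735^0.5 / 2.27^1.5 = 3.93 × 0.8573 / 3.420 = 0.9851 d⁻¹.

k_r ≈ 0.985 d⁻¹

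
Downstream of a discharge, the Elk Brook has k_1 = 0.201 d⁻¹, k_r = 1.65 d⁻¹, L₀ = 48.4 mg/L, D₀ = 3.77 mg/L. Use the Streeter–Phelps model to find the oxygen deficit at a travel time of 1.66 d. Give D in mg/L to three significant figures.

D ≈ 4.62 mg/L

k_1 L₀/(k_r−k_1) = 0.201×48.4/(1.65−0.201) = 9.728/1.449 = 6.714 mg/L.
e^(−k_1 t) = e^(−0.201×1.660) = 0.7163; e^(−k_r t) = e^(−1.65×1.660) = 0.06463.
D = 6.714 × (0.7163 − 0.06463) + 3.77 × 0.06463 = 4.375 + 0.2437 = 4.619 mg/L.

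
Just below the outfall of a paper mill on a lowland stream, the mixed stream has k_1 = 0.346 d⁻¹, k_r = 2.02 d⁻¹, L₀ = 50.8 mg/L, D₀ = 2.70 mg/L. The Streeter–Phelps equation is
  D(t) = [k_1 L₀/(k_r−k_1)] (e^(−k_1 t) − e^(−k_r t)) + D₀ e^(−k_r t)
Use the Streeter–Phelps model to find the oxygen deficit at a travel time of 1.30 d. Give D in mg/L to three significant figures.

D ≈ 6.13 mg/L

k_1 L₀/(k_r−k_1) = 0.346×50.8/(2.02−0.346) = 17.58/1.674 = 10.50 mg/L.
e^(−k_1 t) = e^(−0.346×1.300) = 0.6378; e^(−k_r t) = e^(−2.02×1.300) = 0.07237.
D = 10.50 × (0.6378 − 0.07237) + 2.70 × 0.07237 = 5.937 + 0.1954 = 6.132 mg/L.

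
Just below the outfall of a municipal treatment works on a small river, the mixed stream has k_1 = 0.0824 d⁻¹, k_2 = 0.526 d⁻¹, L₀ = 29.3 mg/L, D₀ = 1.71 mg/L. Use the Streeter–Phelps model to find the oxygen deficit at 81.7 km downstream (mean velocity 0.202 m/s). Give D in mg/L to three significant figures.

Travel time t = x/v = 81.7 km / (0.202 m/s) = 81700 m / 0.202 m/s = 404500 s = 4.681 d.
k_1 L₀/(k_2−k_1) = 0.0824×29.3/(0.526−0.0824) = 2.414/0.4436 = 5.443 mg/L.
e^(−k_1 t) = e^(−0.0824×4.681) = 0.6800; e^(−k_2 t) = e^(−0.526×4.681) = 0.08524.
D = 5.443 × (0.6800 − 0.08524) + 1.71 × 0.08524 = 3.237 + 0.1458 = 3.383 mg/L.

D ≈ 3.38 mg/L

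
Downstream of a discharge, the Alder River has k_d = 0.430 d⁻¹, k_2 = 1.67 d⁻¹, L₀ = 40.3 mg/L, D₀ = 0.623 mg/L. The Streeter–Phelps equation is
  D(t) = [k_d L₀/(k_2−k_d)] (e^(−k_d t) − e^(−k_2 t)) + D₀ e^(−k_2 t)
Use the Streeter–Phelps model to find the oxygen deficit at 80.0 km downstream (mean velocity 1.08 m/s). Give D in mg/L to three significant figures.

D ≈ 6.48 mg/L

Travel time t = x/v = 80.0 km / (1.08 m/s) = 80000 m / 1.08 m/s = 74070 s = 0.8573 d.
k_d L₀/(k_2−k_d) = 0.430×40.3/(1.67−0.430) = 17.33/1.240 = 13.97 mg/L.
e^(−k_d t) = e^(−0.430×0.8573) = 0.6917; e^(−k_2 t) = e^(−1.67×0.8573) = 0.2389.
D = 13.97 × (0.6917 − 0.2389) + 0.623 × 0.2389 = 6.328 + 0.1488 = 6.476 mg/L.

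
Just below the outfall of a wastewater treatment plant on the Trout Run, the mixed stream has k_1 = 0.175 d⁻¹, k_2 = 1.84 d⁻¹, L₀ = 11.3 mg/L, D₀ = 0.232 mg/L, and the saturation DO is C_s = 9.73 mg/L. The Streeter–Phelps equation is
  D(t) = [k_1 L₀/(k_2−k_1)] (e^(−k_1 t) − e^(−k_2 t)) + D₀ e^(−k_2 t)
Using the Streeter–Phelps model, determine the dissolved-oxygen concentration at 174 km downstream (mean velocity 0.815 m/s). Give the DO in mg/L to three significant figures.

Travel time t = x/v = 174 km / (0.815 m/s) = 174000 m / 0.815 m/s = 213500 s = 2.471 d.
k_1 L₀/(k_2−k_1) = 0.175×11.3/(1.84−0.175) = 1.978/1.665 = 1.188 mg/L.
e^(−k_1 t) = e^(−0.175×2.471) = 0.6489; e^(−k_2 t) = e^(−1.84×2.471) = 0.01060.
D = 1.188 × (0.6489 − 0.01060) + 0.232 × 0.01060 = 0.7581 + 0.002460 = 0.7606 mg/L.
DO = C_s − D = 9.73 − 0.7606 = 8.969 mg/L.

DO ≈ 8.97 mg/L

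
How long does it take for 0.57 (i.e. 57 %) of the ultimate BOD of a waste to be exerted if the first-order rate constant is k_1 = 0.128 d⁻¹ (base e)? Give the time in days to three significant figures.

y/L₀ = 1 − e^(−k_1 t) = 0.57 ⇒ e^(−k_1 t) = 0.430
t = −ln(0.430) / 0.128 = 0.8440 / 0.128 = 6.594 d.

t ≈ 6.59 d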